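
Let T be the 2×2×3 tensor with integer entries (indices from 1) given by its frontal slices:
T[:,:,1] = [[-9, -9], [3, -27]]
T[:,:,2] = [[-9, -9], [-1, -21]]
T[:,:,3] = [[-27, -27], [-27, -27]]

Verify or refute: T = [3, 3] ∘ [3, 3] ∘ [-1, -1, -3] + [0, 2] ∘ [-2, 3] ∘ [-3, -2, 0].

Yes

Reconstruct entrywise from the claimed factors. For example, T[2,1,1] = 3 and Σₗ aₗ[2]bₗ[1]cₗ[1] = (3)·(3)·(-1) + (2)·(-2)·(-3) = 3; checking all 12 entries, every one matches. The claim holds.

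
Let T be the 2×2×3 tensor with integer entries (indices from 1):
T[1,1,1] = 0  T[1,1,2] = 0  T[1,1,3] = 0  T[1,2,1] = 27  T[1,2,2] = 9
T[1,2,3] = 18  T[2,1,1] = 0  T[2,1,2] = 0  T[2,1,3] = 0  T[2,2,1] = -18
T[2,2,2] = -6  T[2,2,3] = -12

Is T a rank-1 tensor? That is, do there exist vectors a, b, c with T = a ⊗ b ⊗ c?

The mode-1 fibre T[:,2,1] = [27, -18] gives a = [3, -2] (primitive direction); the mode-2 fibre T[1,:,1] = [0, 27] gives b = [0, 1]; then c[k] = T[1,2,k] / (a[1]·b[2]) = [27, 9, 18] / 3 = [9, 3, 6].
Expanding [3, -2] ⊗ [0, 1] ⊗ [9, 3, 6] reproduces all 12 entries of T, so T = [3, -2] ⊗ [0, 1] ⊗ [9, 3, 6] and rank(T) ≤ 1.
Equivalently every frontal slice T[:,:,k] is c[k] times the rank-1 matrix [3, -2] ⊗ [0, 1]. So T has rank 1 (it is nonzero).

Yes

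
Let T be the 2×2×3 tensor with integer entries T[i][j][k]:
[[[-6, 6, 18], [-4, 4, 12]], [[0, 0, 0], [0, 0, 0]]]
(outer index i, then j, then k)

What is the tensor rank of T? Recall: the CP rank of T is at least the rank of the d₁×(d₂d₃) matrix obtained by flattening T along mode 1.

1

Lower bound: T ≠ 0 (e.g. T[0,0,0] = -6), so rank(T) ≥ 1.
Upper bound: if T = a ⊗ b ⊗ c then every fibre of T is a multiple of the corresponding factor, so read the factors off the fibres through the nonzero entry T[0,0,0] = -6.
The mode-1 fibre T[:,0,0] = [-6, 0] gives a = (1, 0) (primitive direction); the mode-2 fibre T[0,:,0] = [-6, -4] gives b = (3, 2); then c[k] = T[0,0,k] / (a[0]·b[0]) = [-6, 6, 18] / 3 = (-2, 2, 6).
Expanding (1, 0) ⊗ (3, 2) ⊗ (-2, 2, 6) reproduces all 12 entries of T, so T = (1, 0) ⊗ (3, 2) ⊗ (-2, 2, 6) and rank(T) ≤ 1.
These bounds meet, so rank(T) = 1.
Check entry T[0,1,2] = 12: (1)·(2)·(6) = 12.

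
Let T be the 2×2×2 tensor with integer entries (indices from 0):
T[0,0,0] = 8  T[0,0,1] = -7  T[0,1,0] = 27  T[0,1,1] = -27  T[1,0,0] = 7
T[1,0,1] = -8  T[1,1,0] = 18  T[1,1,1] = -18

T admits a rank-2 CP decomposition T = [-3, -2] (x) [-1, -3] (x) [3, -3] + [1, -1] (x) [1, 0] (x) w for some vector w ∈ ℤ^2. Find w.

Subtract the known terms from T to get the rank-1 residual R = [1, -1] (x) [1, 0] (x) w, so R[i,j,k] = a[i]·b[j]·w[k]. Pick indices with nonzero a[0]·b[0] = (1)·(1) = 1. Only the fibre through (0,0,·) is needed: R[0,0,:] = T[0,0,:] − Σₗ aₗ[0]bₗ[0]cₗ = [8, -7] − (-3)·(-1)·[3, -3] = [-1, 2]. Then w[k] = R[0,0,k] / 1 for each k, giving w = [-1, 2] / 1 = [-1, 2].

w = [-1, 2]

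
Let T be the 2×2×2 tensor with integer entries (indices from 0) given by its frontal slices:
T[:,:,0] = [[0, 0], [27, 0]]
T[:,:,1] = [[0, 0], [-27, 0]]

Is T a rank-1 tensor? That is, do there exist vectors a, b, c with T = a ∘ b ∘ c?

Yes

If T = a ∘ b ∘ c then every fibre of T is a multiple of the corresponding factor, so read the factors off the fibres through the nonzero entry T[1,0,0] = 27.
The mode-1 fibre T[:,0,0] = [0, 27] gives a = [0, 1] (primitive direction); the mode-2 fibre T[1,:,0] = [27, 0] gives b = [1, 0]; then c[k] = T[1,0,k] / (a[1]·b[0]) = [27, -27] / 1 = [27, -27].
Expanding [0, 1] ∘ [1, 0] ∘ [27, -27] reproduces all 8 entries of T, so T = [0, 1] ∘ [1, 0] ∘ [27, -27] and rank(T) ≤ 1.
Equivalently every frontal slice T[:,:,k] is c[k] times the rank-1 matrix [0, 1] ∘ [1, 0]. So T has rank 1 (it is nonzero).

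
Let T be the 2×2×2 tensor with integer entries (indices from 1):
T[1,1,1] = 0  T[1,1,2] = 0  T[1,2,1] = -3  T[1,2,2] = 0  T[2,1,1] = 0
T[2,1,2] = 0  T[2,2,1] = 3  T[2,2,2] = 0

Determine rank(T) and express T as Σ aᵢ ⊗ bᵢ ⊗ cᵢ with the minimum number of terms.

rank(T) = 1

Lower bound: T ≠ 0 (e.g. T[1,2,1] = -3), so rank(T) ≥ 1.
Upper bound: the mode-1 fibre T[:,2,1] = [-3, 3] gives a = (1, -1) (primitive direction); the mode-2 fibre T[1,:,1] = [0, -3] gives b = (0, 1); then c[k] = T[1,2,k] / (a[1]·b[2]) = [-3, 0] / 1 = (-3, 0).
Expanding (1, -1) ⊗ (0, 1) ⊗ (-3, 0) reproduces all 8 entries of T, so T = (1, -1) ⊗ (0, 1) ⊗ (-3, 0) and rank(T) ≤ 1.
These bounds meet, so rank(T) = 1.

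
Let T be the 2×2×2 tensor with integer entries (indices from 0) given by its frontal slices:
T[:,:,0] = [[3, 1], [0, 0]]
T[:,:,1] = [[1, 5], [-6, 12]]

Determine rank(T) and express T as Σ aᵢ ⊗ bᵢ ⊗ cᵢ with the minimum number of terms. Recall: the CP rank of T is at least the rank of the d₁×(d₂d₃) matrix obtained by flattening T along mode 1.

rank(T) = 2

Lower bound: the mode-3 unfolding of T (rows indexed by k, columns by (i,j) = (0,0), (0,1), (1,0), (1,1)) is [[3, 1, 0, 0], [1, 5, -6, 12]].
There the 2×2 minor on rows k ∈ {0, 1}, columns (i,j) ∈ {(0,0), (0,1)} is det [[3, 1], [1, 5]] = 14 ≠ 0, so this unfolding has rank ≥ 2; CP rank is at least every unfolding rank, so rank(T) ≥ 2. (Flattening ranks never certify an upper bound on CP rank; for that we must actually write T with 2 rank-1 terms.)
Upper bound — finding two terms. Write S_k = T[:,:,k] for the frontal slices: S₀ = [[3, 1], [0, 0]], S₁ = [[1, 5], [-6, 12]].
If T = a₁ ⊗ b₁ ⊗ c₁ + a₂ ⊗ b₂ ⊗ c₂ then each S_k = c₁[k]·a₁b₁ᵀ + c₂[k]·a₂b₂ᵀ. S₀ and S₁ are linearly independent, so a₁b₁ᵀ and a₂b₂ᵀ must span the same plane of matrices: they are the rank-1 matrices of the form x·S₀ + y·S₁.
det(x·S₀ + y·S₁) is 42·xy + 42·y² = 42·(y)(x + y), vanishing at (x:y) = (1:0) and (1:-1).
M₁ = S₀ = [[3, 1], [0, 0]] = (1, 0)(3, 1)ᵀ and M₂ = S₀ − S₁ = [[2, -4], [6, -12]] = 2·(1, 3)(1, -2)ᵀ, so take a₁ = (1, 0), b₁ = (3, 1), a₂ = (1, 3), b₂ = (1, -2).
Each slice is an integer combination of E₁ = a₁b₁ᵀ and E₂ = a₂b₂ᵀ: S₀ = E₁, S₁ = E₁ − 2·E₂; reading off coefficients, c₁ = (1, 1) and c₂ = (0, -2).
Hence T = (1, 0) ⊗ (3, 1) ⊗ (1, 1) + (1, 3) ⊗ (1, -2) ⊗ (0, -2), so rank(T) ≤ 2.
These bounds meet, so rank(T) = 2.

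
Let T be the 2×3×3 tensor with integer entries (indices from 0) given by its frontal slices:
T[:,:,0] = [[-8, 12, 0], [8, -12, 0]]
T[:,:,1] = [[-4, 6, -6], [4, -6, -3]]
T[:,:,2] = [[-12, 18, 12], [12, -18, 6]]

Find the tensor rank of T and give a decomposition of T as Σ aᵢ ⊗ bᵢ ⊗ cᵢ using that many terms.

Lower bound: the mode-2 unfolding of T (rows indexed by j, columns by (i,k) = (0,0), (0,1), (0,2), (1,0), (1,1), (1,2)) is [[-8, -4, -12, 8, 4, 12], [12, 6, 18, -12, -6, -18], [0, -6, 12, 0, -3, 6]].
There the 2×2 minor on rows j ∈ {0, 2}, columns (i,k) ∈ {(0,0), (0,1)} is det [[-8, -4], [0, -6]] = 48 ≠ 0, so this unfolding has rank ≥ 2; CP rank is at least every unfolding rank, so rank(T) ≥ 2. (Unfolding ranks only ever bound the CP rank from below — rank(T) can be strictly larger than all of them — so the matching upper bound has to come from an explicit 2-term decomposition.)
Upper bound — finding two terms. Write S_k = T[:,:,k] for the frontal slices: S₀ = [[-8, 12, 0], [8, -12, 0]], S₁ = [[-4, 6, -6], [4, -6, -3]], S₂ = [[-12, 18, 12], [12, -18, 6]].
If T = a₁ ⊗ b₁ ⊗ c₁ + a₂ ⊗ b₂ ⊗ c₂ then each S_k = c₁[k]·a₁b₁ᵀ + c₂[k]·a₂b₂ᵀ. S₀ and S₁ are linearly independent, so a₁b₁ᵀ and a₂b₂ᵀ must span the same plane of matrices: they are the rank-1 matrices of the form x·S₀ + y·S₁.
The 2×2 minor of x·S₀ + y·S₁ on rows {0,1}, columns {0,2} is 72·xy + 36·y² = 36·(y)(2·x + y), vanishing at (x:y) = (1:0) and (1:-2).
M₁ = S₀ = [[-8, 12, 0], [8, -12, 0]] = (-4)·[1, -1][2, -3, 0]ᵀ and M₂ = S₀ − 2·S₁ = [[0, 0, 12], [0, 0, 6]] = 6·[2, 1][0, 0, 1]ᵀ, so take a₁ = [1, -1], b₁ = [2, -3, 0], a₂ = [2, 1], b₂ = [0, 0, 1].
Each slice is an integer combination of E₁ = a₁b₁ᵀ and E₂ = a₂b₂ᵀ: S₀ = −4·E₁, S₁ = −2·E₁ − 3·E₂, S₂ = −6·E₁ + 6·E₂; reading off coefficients, c₁ = [-4, -2, -6] and c₂ = [0, -3, 6].
Hence T = [1, -1] ⊗ [2, -3, 0] ⊗ [-4, -2, -6] + [2, 1] ⊗ [0, 0, 1] ⊗ [0, -3, 6], so rank(T) ≤ 2.
These bounds meet, so rank(T) = 2.

rank(T) = 2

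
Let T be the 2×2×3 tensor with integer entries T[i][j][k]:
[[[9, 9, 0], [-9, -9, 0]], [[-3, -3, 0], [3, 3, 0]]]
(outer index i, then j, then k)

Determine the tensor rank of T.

Lower bound: T ≠ 0 (e.g. T[0,0,0] = 9), so rank(T) ≥ 1.
Upper bound: if T = a ∘ b ∘ c then every fibre of T is a multiple of the corresponding factor, so read the factors off the fibres through the nonzero entry T[0,0,0] = 9.
The mode-1 fibre T[:,0,0] = [9, -3] gives a = [3, -1] (primitive direction); the mode-2 fibre T[0,:,0] = [9, -9] gives b = [1, -1]; then c[k] = T[0,0,k] / (a[0]·b[0]) = [9, 9, 0] / 3 = [3, 3, 0].
Expanding [3, -1] ∘ [1, -1] ∘ [3, 3, 0] reproduces all 12 entries of T, so T = [3, -1] ∘ [1, -1] ∘ [3, 3, 0] and rank(T) ≤ 1.
These bounds meet, so rank(T) = 1.

1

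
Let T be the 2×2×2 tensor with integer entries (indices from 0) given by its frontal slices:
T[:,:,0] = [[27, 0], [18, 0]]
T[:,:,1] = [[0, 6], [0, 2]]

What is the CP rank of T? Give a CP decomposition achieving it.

Lower bound: in the mode-1 unfolding of T (rows indexed by i, columns by (j,k)) the 2×2 minor on rows i ∈ {0, 1}, columns (j,k) ∈ {(0,0), (1,1)} is det [[27, 6], [18, 2]] = -54 ≠ 0, so that unfolding has rank ≥ 2 and hence rank(T) ≥ 2 (CP rank is at least every unfolding rank, though it can be larger).
Upper bound: with S_k = T[:,:,k], the two rank-1 terms a₁b₁ᵀ, a₂b₂ᵀ are the rank-1 members of the pencil x·S₀ + y·S₁.
det(x·S₀ + y·S₁) is −54·xy = (-54)·(y)(x), vanishing at (x:y) = (1:0) and (0:1).
M₁ = S₀ = [[27, 0], [18, 0]] = 9·[3, 2][1, 0]ᵀ and M₂ = S₁ = [[0, 6], [0, 2]] = 2·[3, 1][0, 1]ᵀ, so take a₁ = [3, 2], b₁ = [1, 0], a₂ = [3, 1], b₂ = [0, 1].
Each slice is an integer combination of E₁ = a₁b₁ᵀ and E₂ = a₂b₂ᵀ: S₀ = 9·E₁, S₁ = 2·E₂; reading off coefficients, c₁ = [9, 0] and c₂ = [0, 2].
Hence T = [3, 2] ⊗ [1, 0] ⊗ [9, 0] + [3, 1] ⊗ [0, 1] ⊗ [0, 2], so rank(T) ≤ 2.
These bounds meet, so rank(T) = 2.

rank(T) = 2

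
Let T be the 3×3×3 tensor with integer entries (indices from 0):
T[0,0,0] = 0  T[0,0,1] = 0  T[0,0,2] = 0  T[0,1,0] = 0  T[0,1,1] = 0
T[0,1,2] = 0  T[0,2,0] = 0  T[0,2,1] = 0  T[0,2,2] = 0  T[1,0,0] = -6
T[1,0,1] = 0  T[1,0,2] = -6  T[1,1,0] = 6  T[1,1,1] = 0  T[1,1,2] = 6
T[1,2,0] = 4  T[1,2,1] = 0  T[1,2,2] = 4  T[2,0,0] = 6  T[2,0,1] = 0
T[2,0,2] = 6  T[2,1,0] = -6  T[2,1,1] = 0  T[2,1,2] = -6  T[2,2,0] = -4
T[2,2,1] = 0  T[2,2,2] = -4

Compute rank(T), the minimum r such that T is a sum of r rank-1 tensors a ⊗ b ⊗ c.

1

Lower bound: T ≠ 0 (e.g. T[1,0,0] = -6), so rank(T) ≥ 1.
Upper bound: if T = a ⊗ b ⊗ c then every fibre of T is a multiple of the corresponding factor, so read the factors off the fibres through the nonzero entry T[1,0,0] = -6.
The mode-1 fibre T[:,0,0] = [0, -6, 6] gives a = [0, 1, -1] (primitive direction); the mode-2 fibre T[1,:,0] = [-6, 6, 4] gives b = [3, -3, -2]; then c[k] = T[1,0,k] / (a[1]·b[0]) = [-6, 0, -6] / 3 = [-2, 0, -2].
Expanding [0, 1, -1] ⊗ [3, -3, -2] ⊗ [-2, 0, -2] reproduces all 27 entries of T, so T = [0, 1, -1] ⊗ [3, -3, -2] ⊗ [-2, 0, -2] and rank(T) ≤ 1.
These bounds meet, so rank(T) = 1.
Check entry T[1,2,1] = 0: (1)·(-2)·(0) = 0.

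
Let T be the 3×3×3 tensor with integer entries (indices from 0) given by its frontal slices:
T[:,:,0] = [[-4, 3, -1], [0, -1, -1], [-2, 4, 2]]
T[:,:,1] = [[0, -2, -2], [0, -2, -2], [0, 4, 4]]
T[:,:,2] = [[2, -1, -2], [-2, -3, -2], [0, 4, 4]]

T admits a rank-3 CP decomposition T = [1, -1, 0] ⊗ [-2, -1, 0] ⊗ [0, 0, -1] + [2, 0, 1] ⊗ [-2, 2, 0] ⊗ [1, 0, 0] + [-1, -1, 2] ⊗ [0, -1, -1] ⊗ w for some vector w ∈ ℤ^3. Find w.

w = [-1, -2, -2]

Subtract the known terms from T to get the rank-1 residual R = [-1, -1, 2] ⊗ [0, -1, -1] ⊗ w, so R[i,j,k] = a[i]·b[j]·w[k]. Pick indices with nonzero a[0]·b[1] = (-1)·(-1) = 1. Only the fibre through (0,1,·) is needed: R[0,1,:] = T[0,1,:] − Σₗ aₗ[0]bₗ[1]cₗ = [3, -2, -1] − (1)·(-1)·[0, 0, -1] − (2)·(2)·[1, 0, 0] = [-1, -2, -2]. Then w[k] = R[0,1,k] / 1 for each k, giving w = [-1, -2, -2] / 1 = [-1, -2, -2].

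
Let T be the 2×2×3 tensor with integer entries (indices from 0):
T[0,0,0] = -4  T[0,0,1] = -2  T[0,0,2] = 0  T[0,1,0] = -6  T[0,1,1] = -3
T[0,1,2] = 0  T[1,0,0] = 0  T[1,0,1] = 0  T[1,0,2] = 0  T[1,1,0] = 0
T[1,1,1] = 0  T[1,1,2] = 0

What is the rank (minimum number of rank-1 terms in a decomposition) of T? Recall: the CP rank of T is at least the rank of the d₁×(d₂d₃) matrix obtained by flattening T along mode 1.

Lower bound: T ≠ 0 (e.g. T[0,0,0] = -4), so rank(T) ≥ 1.
Upper bound: if T = a ∘ b ∘ c then every fibre of T is a multiple of the corresponding factor, so read the factors off the fibres through the nonzero entry T[0,0,0] = -4.
The mode-1 fibre T[:,0,0] = [-4, 0] gives a = (1, 0) (primitive direction); the mode-2 fibre T[0,:,0] = [-4, -6] gives b = (2, 3); then c[k] = T[0,0,k] / (a[0]·b[0]) = [-4, -2, 0] / 2 = (-2, -1, 0).
Expanding (1, 0) ∘ (2, 3) ∘ (-2, -1, 0) reproduces all 12 entries of T, so T = (1, 0) ∘ (2, 3) ∘ (-2, -1, 0) and rank(T) ≤ 1.
These bounds meet, so rank(T) = 1.
Check entry T[0,1,1] = -3: (1)·(3)·(-1) = -3.

1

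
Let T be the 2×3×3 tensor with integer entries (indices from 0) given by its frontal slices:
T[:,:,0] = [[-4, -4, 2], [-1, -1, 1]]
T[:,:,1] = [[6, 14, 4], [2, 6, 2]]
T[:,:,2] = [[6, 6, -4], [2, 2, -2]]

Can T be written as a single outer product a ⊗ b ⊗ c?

The mode-3 unfolding of T (rows indexed by k, columns by (i,j) = (0,0), (0,1), (0,2), (1,0), (1,1), (1,2)) is [[-4, -4, 2, -1, -1, 1], [6, 14, 4, 2, 6, 2], [6, 6, -4, 2, 2, -2]].
There the 3×3 minor on rows k ∈ {0, 1, 2}, columns (i,j) ∈ {(0,0), (0,1), (0,2)} is det [[-4, -4, 2], [6, 14, 4], [6, 6, -4]] = 32 ≠ 0, so this unfolding has rank ≥ 3; CP rank is at least every unfolding rank, so rank(T) ≥ 3.
In particular rank(T) ≥ 3 > 1, so T is not rank-1.

No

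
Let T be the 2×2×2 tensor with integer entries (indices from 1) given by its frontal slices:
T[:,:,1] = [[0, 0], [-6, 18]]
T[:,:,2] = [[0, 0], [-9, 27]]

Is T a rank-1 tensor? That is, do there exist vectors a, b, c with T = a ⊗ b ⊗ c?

Yes

If T = a ⊗ b ⊗ c then every fibre of T is a multiple of the corresponding factor, so read the factors off the fibres through the nonzero entry T[2,1,1] = -6.
The mode-1 fibre T[:,1,1] = [0, -6] gives a = [0, 1] (primitive direction); the mode-2 fibre T[2,:,1] = [-6, 18] gives b = [1, -3]; then c[k] = T[2,1,k] / (a[2]·b[1]) = [-6, -9] / 1 = [-6, -9].
Expanding [0, 1] ⊗ [1, -3] ⊗ [-6, -9] reproduces all 8 entries of T, so T = [0, 1] ⊗ [1, -3] ⊗ [-6, -9] and rank(T) ≤ 1.
Equivalently every frontal slice T[:,:,k] is c[k] times the rank-1 matrix [0, 1] ⊗ [1, -3]. So T has rank 1 (it is nonzero).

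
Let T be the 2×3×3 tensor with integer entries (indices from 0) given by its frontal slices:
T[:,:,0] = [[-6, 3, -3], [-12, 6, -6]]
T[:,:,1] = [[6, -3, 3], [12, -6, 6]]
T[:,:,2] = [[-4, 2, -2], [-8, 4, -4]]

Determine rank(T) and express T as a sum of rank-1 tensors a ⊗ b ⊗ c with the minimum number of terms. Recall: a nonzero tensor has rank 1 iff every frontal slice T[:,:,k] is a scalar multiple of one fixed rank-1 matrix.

rank(T) = 1

Lower bound: T ≠ 0 (e.g. T[0,0,0] = -6), so rank(T) ≥ 1.
Upper bound: the mode-1 fibre T[:,0,0] = [-6, -12] gives a = [1, 2] (primitive direction); the mode-2 fibre T[0,:,0] = [-6, 3, -3] gives b = [2, -1, 1]; then c[k] = T[0,0,k] / (a[0]·b[0]) = [-6, 6, -4] / 2 = [-3, 3, -2].
Expanding [1, 2] ⊗ [2, -1, 1] ⊗ [-3, 3, -2] reproduces all 18 entries of T, so T = [1, 2] ⊗ [2, -1, 1] ⊗ [-3, 3, -2] and rank(T) ≤ 1.
These bounds meet, so rank(T) = 1.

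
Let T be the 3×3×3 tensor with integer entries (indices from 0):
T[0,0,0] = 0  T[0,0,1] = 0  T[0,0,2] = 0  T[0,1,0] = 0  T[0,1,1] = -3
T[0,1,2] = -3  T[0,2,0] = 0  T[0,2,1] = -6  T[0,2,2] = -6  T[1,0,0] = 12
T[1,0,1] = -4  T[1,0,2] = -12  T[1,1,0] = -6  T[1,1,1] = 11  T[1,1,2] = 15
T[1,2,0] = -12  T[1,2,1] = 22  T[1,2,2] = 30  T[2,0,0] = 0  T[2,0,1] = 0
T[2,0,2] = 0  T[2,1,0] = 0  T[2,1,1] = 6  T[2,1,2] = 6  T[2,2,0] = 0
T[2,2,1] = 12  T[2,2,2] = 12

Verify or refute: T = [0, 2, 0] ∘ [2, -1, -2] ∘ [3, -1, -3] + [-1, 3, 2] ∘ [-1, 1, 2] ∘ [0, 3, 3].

Reconstruct entry (0,0,1) from the claimed factors: Σₗ aₗ[0]bₗ[0]cₗ[1] = (0)·(2)·(-1) + (-1)·(-1)·(3) = 3, but T[0,0,1] = 0. The claim is false.

No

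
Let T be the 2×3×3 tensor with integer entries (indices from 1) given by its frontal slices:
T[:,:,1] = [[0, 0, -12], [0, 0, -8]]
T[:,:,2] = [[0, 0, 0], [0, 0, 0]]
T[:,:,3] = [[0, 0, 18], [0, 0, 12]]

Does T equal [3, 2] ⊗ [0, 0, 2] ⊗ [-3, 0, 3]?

Reconstruct entry (1,3,1) from the claimed factors: Σₗ aₗ[1]bₗ[3]cₗ[1] = (3)·(2)·(-3) = -18, but T[1,3,1] = -12. The claim is false.

No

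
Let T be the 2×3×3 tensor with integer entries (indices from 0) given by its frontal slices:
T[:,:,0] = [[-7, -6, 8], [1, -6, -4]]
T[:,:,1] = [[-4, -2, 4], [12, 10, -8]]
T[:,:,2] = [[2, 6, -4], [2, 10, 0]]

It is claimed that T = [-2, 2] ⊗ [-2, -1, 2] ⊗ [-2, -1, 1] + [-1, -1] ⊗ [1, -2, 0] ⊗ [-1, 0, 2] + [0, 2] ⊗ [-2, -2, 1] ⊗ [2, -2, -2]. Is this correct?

Yes

Reconstruct entrywise from the claimed factors. For example, T[0,0,2] = 2 and Σₗ aₗ[0]bₗ[0]cₗ[2] = (-2)·(-2)·(1) + (-1)·(1)·(2) + (0)·(-2)·(-2) = 2; checking all 18 entries, every one matches. The claim holds.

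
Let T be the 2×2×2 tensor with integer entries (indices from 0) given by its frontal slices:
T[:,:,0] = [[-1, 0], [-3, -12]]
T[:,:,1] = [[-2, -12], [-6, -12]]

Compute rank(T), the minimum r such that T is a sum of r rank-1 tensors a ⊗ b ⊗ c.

2

Lower bound: the mode-2 unfolding of T (rows indexed by j, columns by (i,k) = (0,0), (0,1), (1,0), (1,1)) is [[-1, -2, -3, -6], [0, -12, -12, -12]].
There the 2×2 minor on rows j ∈ {0, 1}, columns (i,k) ∈ {(0,0), (0,1)} is det [[-1, -2], [0, -12]] = 12 ≠ 0, so this unfolding has rank ≥ 2; CP rank is at least every unfolding rank, so rank(T) ≥ 2. (Unfolding ranks only ever bound the CP rank from below — rank(T) can be strictly larger than all of them — so the matching upper bound has to come from an explicit 2-term decomposition.)
Upper bound — finding two terms. Write S_k = T[:,:,k] for the frontal slices: S₀ = [[-1, 0], [-3, -12]], S₁ = [[-2, -12], [-6, -12]].
If T = a₁ ⊗ b₁ ⊗ c₁ + a₂ ⊗ b₂ ⊗ c₂ then each S_k = c₁[k]·a₁b₁ᵀ + c₂[k]·a₂b₂ᵀ. S₀ and S₁ are linearly independent, so a₁b₁ᵀ and a₂b₂ᵀ must span the same plane of matrices: they are the rank-1 matrices of the form x·S₀ + y·S₁.
det(x·S₀ + y·S₁) is 12·x² − 48·y² = 12·(x − 2·y)(x + 2·y), vanishing at (x:y) = (2:1) and (2:-1).
M₁ = 2·S₀ + S₁ = [[-4, -12], [-12, -36]] = (-4)·[1, 3][1, 3]ᵀ and M₂ = 2·S₀ − S₁ = [[0, 12], [0, -12]] = 12·[1, -1][0, 1]ᵀ, so take a₁ = [1, 3], b₁ = [1, 3], a₂ = [1, -1], b₂ = [0, 1].
Each slice is an integer combination of E₁ = a₁b₁ᵀ and E₂ = a₂b₂ᵀ: S₀ = −E₁ + 3·E₂, S₁ = −2·E₁ − 6·E₂; reading off coefficients, c₁ = [-1, -2] and c₂ = [3, -6].
Hence T = [1, 3] ⊗ [1, 3] ⊗ [-1, -2] + [1, -1] ⊗ [0, 1] ⊗ [3, -6], so rank(T) ≤ 2.
These bounds meet, so rank(T) = 2.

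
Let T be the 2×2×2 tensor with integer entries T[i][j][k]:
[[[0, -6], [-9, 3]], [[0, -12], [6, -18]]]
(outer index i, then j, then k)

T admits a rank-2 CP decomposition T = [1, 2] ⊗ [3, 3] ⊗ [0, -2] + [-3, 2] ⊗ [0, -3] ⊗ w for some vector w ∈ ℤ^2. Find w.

Subtract the known terms from T to get the rank-1 residual R = [-3, 2] ⊗ [0, -3] ⊗ w, so R[i,j,k] = a[i]·b[j]·w[k]. Pick indices with nonzero a[0]·b[1] = (-3)·(-3) = 9. Only the fibre through (0,1,·) is needed: R[0,1,:] = T[0,1,:] − Σₗ aₗ[0]bₗ[1]cₗ = [-9, 3] − (1)·(3)·[0, -2] = [-9, 9]. Then w[k] = R[0,1,k] / 9 for each k, giving w = [-9, 9] / 9 = [-1, 1].

w = [-1, 1]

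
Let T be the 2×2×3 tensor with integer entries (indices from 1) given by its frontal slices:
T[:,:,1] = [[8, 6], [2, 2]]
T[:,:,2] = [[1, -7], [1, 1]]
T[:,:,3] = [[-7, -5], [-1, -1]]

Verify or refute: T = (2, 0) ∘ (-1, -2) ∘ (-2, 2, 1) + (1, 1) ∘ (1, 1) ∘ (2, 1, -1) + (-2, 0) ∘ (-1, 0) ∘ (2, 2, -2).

Reconstruct entry (1,1,1) from the claimed factors: Σₗ aₗ[1]bₗ[1]cₗ[1] = (2)·(-1)·(-2) + (1)·(1)·(2) + (-2)·(-1)·(2) = 10, but T[1,1,1] = 8. The claim is false.

No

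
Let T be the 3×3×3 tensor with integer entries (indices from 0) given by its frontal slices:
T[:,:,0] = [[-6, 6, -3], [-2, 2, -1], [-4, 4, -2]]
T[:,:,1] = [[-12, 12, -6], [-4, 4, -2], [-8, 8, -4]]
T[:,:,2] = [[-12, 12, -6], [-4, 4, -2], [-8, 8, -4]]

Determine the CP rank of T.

Lower bound: T ≠ 0 (e.g. T[0,0,0] = -6), so rank(T) ≥ 1.
Upper bound: if T = a ⊗ b ⊗ c then every fibre of T is a multiple of the corresponding factor, so read the factors off the fibres through the nonzero entry T[0,0,0] = -6.
The mode-1 fibre T[:,0,0] = [-6, -2, -4] gives a = (3, 1, 2) (primitive direction); the mode-2 fibre T[0,:,0] = [-6, 6, -3] gives b = (2, -2, 1); then c[k] = T[0,0,k] / (a[0]·b[0]) = [-6, -12, -12] / 6 = (-1, -2, -2).
Expanding (3, 1, 2) ⊗ (2, -2, 1) ⊗ (-1, -2, -2) reproduces all 27 entries of T, so T = (3, 1, 2) ⊗ (2, -2, 1) ⊗ (-1, -2, -2) and rank(T) ≤ 1.
These bounds meet, so rank(T) = 1.

1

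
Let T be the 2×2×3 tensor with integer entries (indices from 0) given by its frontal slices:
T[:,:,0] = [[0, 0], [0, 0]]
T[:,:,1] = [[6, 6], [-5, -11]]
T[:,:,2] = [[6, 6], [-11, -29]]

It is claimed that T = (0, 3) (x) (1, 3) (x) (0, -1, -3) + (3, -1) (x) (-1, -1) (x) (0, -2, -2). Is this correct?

Yes

Reconstruct entrywise from the claimed factors. For example, T[1,0,1] = -5 and Σₗ aₗ[1]bₗ[0]cₗ[1] = (3)·(1)·(-1) + (-1)·(-1)·(-2) = -5; checking all 12 entries, every one matches. The claim holds.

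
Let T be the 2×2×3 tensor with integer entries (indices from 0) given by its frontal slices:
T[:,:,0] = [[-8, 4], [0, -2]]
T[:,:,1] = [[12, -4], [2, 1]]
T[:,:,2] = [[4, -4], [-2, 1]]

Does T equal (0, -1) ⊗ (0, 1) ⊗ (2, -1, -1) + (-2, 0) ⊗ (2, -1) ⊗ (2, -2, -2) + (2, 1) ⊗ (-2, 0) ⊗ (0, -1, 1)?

Reconstruct entrywise from the claimed factors. For example, T[0,0,1] = 12 and Σₗ aₗ[0]bₗ[0]cₗ[1] = (0)·(0)·(-1) + (-2)·(2)·(-2) + (2)·(-2)·(-1) = 12; checking all 12 entries, every one matches. The claim holds.

Yes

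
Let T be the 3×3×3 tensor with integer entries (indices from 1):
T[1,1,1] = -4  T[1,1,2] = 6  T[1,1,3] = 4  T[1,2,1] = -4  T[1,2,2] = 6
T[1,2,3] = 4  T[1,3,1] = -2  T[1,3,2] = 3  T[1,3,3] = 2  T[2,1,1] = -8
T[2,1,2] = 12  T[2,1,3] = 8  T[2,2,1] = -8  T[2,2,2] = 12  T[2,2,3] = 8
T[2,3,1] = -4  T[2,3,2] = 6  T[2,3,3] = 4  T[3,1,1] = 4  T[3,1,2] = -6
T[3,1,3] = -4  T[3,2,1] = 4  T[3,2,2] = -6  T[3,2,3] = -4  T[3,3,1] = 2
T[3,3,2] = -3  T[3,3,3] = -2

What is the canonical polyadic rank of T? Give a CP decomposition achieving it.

Lower bound: T ≠ 0 (e.g. T[1,1,1] = -4), so rank(T) ≥ 1.
Upper bound: if T = a ⊗ b ⊗ c then every fibre of T is a multiple of the corresponding factor, so read the factors off the fibres through the nonzero entry T[1,1,1] = -4.
The mode-1 fibre T[:,1,1] = [-4, -8, 4] gives a = [1, 2, -1] (primitive direction); the mode-2 fibre T[1,:,1] = [-4, -4, -2] gives b = [2, 2, 1]; then c[k] = T[1,1,k] / (a[1]·b[1]) = [-4, 6, 4] / 2 = [-2, 3, 2].
Expanding [1, 2, -1] ⊗ [2, 2, 1] ⊗ [-2, 3, 2] reproduces all 27 entries of T, so T = [1, 2, -1] ⊗ [2, 2, 1] ⊗ [-2, 3, 2] and rank(T) ≤ 1.
These bounds meet, so rank(T) = 1.

rank(T) = 1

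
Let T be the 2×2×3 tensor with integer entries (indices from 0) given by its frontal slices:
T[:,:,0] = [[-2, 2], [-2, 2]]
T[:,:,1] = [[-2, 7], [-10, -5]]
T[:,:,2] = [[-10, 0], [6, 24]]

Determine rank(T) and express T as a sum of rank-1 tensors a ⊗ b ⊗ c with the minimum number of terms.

Lower bound: the mode-2 unfolding of T (rows indexed by j, columns by (i,k) = (0,0), (0,1), (0,2), (1,0), (1,1), (1,2)) is [[-2, -2, -10, -2, -10, 6], [2, 7, 0, 2, -5, 24]].
There the 2×2 minor on rows j ∈ {0, 1}, columns (i,k) ∈ {(0,0), (0,1)} is det [[-2, -2], [2, 7]] = -10 ≠ 0, so this unfolding has rank ≥ 2; CP rank is at least every unfolding rank, so rank(T) ≥ 2. (This is only a lower bound: in general the CP rank may exceed every unfolding rank, so we still need to exhibit 2 rank-1 terms summing to T.)
Upper bound — finding two terms. Write S_k = T[:,:,k] for the frontal slices: S₀ = [[-2, 2], [-2, 2]], S₁ = [[-2, 7], [-10, -5]], S₂ = [[-10, 0], [6, 24]].
If T = a₁ ⊗ b₁ ⊗ c₁ + a₂ ⊗ b₂ ⊗ c₂ then each S_k = c₁[k]·a₁b₁ᵀ + c₂[k]·a₂b₂ᵀ. S₀ and S₁ are linearly independent, so a₁b₁ᵀ and a₂b₂ᵀ must span the same plane of matrices: they are the rank-1 matrices of the form x·S₀ + y·S₁.
det(x·S₀ + y·S₁) is 40·xy + 80·y² = 40·(x + 2·y)(y), vanishing at (x:y) = (2:-1) and (1:0).
M₁ = 2·S₀ − S₁ = [[-2, -3], [6, 9]] = −[1, -3][2, 3]ᵀ and M₂ = S₀ = [[-2, 2], [-2, 2]] = (-2)·[1, 1][1, -1]ᵀ, so take a₁ = [1, -3], b₁ = [2, 3], a₂ = [1, 1], b₂ = [1, -1].
Each slice is an integer combination of E₁ = a₁b₁ᵀ and E₂ = a₂b₂ᵀ: S₀ = −2·E₂, S₁ = E₁ − 4·E₂, S₂ = −2·E₁ − 6·E₂; reading off coefficients, c₁ = [0, 1, -2] and c₂ = [-2, -4, -6].
Hence T = [1, -3] ⊗ [2, 3] ⊗ [0, 1, -2] + [1, 1] ⊗ [1, -1] ⊗ [-2, -4, -6], so rank(T) ≤ 2.
These bounds meet, so rank(T) = 2.

rank(T) = 2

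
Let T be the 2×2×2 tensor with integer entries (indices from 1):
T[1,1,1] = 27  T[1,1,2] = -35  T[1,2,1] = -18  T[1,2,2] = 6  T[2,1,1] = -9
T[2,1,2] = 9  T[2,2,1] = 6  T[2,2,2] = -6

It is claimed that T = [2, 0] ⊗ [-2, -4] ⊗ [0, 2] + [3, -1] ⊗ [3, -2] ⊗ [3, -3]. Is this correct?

Reconstruct entry (1,2,2) from the claimed factors: Σₗ aₗ[1]bₗ[2]cₗ[2] = (2)·(-4)·(2) + (3)·(-2)·(-3) = 2, but T[1,2,2] = 6. The claim is false.

No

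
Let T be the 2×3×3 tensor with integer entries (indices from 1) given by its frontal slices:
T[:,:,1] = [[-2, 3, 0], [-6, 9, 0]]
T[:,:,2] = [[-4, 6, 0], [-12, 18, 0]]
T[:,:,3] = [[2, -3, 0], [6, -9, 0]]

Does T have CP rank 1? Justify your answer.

Yes

If T = a ∘ b ∘ c then every fibre of T is a multiple of the corresponding factor, so read the factors off the fibres through the nonzero entry T[1,1,1] = -2.
The mode-1 fibre T[:,1,1] = [-2, -6] gives a = [1, 3] (primitive direction); the mode-2 fibre T[1,:,1] = [-2, 3, 0] gives b = [2, -3, 0]; then c[k] = T[1,1,k] / (a[1]·b[1]) = [-2, -4, 2] / 2 = [-1, -2, 1].
Expanding [1, 3] ∘ [2, -3, 0] ∘ [-1, -2, 1] reproduces all 18 entries of T, so T = [1, 3] ∘ [2, -3, 0] ∘ [-1, -2, 1] and rank(T) ≤ 1.
Equivalently every frontal slice T[:,:,k] is c[k] times the rank-1 matrix [1, 3] ∘ [2, -3, 0]. So T has rank 1 (it is nonzero).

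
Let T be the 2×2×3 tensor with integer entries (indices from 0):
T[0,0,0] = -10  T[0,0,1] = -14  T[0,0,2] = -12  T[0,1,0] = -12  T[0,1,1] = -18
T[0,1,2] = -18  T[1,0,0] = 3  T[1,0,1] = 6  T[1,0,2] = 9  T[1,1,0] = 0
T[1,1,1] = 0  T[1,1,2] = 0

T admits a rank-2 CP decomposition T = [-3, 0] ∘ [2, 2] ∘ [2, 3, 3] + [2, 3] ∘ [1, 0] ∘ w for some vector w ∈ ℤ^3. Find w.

w = [1, 2, 3]

Subtract the known terms from T to get the rank-1 residual R = [2, 3] ∘ [1, 0] ∘ w, so R[i,j,k] = a[i]·b[j]·w[k]. Pick indices with nonzero a[0]·b[0] = (2)·(1) = 2. Only the fibre through (0,0,·) is needed: R[0,0,:] = T[0,0,:] − Σₗ aₗ[0]bₗ[0]cₗ = [-10, -14, -12] − (-3)·(2)·[2, 3, 3] = [2, 4, 6]. Then w[k] = R[0,0,k] / 2 for each k, giving w = [2, 4, 6] / 2 = [1, 2, 3].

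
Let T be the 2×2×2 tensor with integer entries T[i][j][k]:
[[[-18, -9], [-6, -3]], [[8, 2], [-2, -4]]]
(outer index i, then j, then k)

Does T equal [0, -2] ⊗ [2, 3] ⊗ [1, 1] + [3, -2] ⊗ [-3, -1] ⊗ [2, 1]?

Yes

Reconstruct entrywise from the claimed factors. For example, T[0,1,0] = -6 and Σₗ aₗ[0]bₗ[1]cₗ[0] = (0)·(3)·(1) + (3)·(-1)·(2) = -6; checking all 8 entries, every one matches. The claim holds.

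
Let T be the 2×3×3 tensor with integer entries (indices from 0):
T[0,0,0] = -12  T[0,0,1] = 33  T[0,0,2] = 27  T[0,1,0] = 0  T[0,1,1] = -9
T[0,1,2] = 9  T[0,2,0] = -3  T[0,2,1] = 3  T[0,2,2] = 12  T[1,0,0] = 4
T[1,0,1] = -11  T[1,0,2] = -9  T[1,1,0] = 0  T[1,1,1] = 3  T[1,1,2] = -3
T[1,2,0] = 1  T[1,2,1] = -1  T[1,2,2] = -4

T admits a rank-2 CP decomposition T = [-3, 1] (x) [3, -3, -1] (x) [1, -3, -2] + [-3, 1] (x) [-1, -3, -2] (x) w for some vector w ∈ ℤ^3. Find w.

Subtract the known terms from T to get the rank-1 residual R = [-3, 1] (x) [-1, -3, -2] (x) w, so R[i,j,k] = a[i]·b[j]·w[k]. Pick indices with nonzero a[0]·b[0] = (-3)·(-1) = 3. Only the fibre through (0,0,·) is needed: R[0,0,:] = T[0,0,:] − Σₗ aₗ[0]bₗ[0]cₗ = [-12, 33, 27] − (-3)·(3)·[1, -3, -2] = [-3, 6, 9]. Then w[k] = R[0,0,k] / 3 for each k, giving w = [-3, 6, 9] / 3 = [-1, 2, 3].

w = [-1, 2, 3]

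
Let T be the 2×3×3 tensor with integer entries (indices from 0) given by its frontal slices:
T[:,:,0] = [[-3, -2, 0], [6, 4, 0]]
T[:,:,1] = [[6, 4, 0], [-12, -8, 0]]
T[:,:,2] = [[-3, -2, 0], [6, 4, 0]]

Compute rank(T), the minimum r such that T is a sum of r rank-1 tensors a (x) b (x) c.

1

Lower bound: T ≠ 0 (e.g. T[0,0,0] = -3), so rank(T) ≥ 1.
Upper bound: if T = a (x) b (x) c then every fibre of T is a multiple of the corresponding factor, so read the factors off the fibres through the nonzero entry T[0,0,0] = -3.
The mode-1 fibre T[:,0,0] = [-3, 6] gives a = (1, -2) (primitive direction); the mode-2 fibre T[0,:,0] = [-3, -2, 0] gives b = (3, 2, 0); then c[k] = T[0,0,k] / (a[0]·b[0]) = [-3, 6, -3] / 3 = (-1, 2, -1).
Expanding (1, -2) (x) (3, 2, 0) (x) (-1, 2, -1) reproduces all 18 entries of T, so T = (1, -2) (x) (3, 2, 0) (x) (-1, 2, -1) and rank(T) ≤ 1.
These bounds meet, so rank(T) = 1.
Check entry T[1,1,2] = 4: (-2)·(2)·(-1) = 4.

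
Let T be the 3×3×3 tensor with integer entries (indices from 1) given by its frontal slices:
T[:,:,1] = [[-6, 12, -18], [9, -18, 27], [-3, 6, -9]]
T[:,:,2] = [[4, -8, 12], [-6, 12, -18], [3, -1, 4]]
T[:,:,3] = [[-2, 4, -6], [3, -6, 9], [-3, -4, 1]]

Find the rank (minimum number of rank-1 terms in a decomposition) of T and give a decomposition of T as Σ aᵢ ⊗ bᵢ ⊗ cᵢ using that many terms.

Lower bound: the mode-2 unfolding of T (rows indexed by j, columns by (i,k) = (1,1), (1,2), (1,3), (2,1), (2,2), (2,3), (3,1), (3,2), (3,3)) is [[-6, 4, -2, 9, -6, 3, -3, 3, -3], [12, -8, 4, -18, 12, -6, 6, -1, -4], [-18, 12, -6, 27, -18, 9, -9, 4, 1]].
There the 2×2 minor on rows j ∈ {1, 2}, columns (i,k) ∈ {(1,1), (3,2)} is det [[-6, 3], [12, -1]] = -30 ≠ 0, so this unfolding has rank ≥ 2; CP rank is at least every unfolding rank, so rank(T) ≥ 2. (Flattening ranks never certify an upper bound on CP rank; for that we must actually write T with 2 rank-1 terms.)
Upper bound — finding two terms. Write S_k = T[:,:,k] for the frontal slices: S₁ = [[-6, 12, -18], [9, -18, 27], [-3, 6, -9]], S₂ = [[4, -8, 12], [-6, 12, -18], [3, -1, 4]], S₃ = [[-2, 4, -6], [3, -6, 9], [-3, -4, 1]].
If T = a₁ ⊗ b₁ ⊗ c₁ + a₂ ⊗ b₂ ⊗ c₂ then each S_k = c₁[k]·a₁b₁ᵀ + c₂[k]·a₂b₂ᵀ. S₁ and S₂ are linearly independent, so a₁b₁ᵀ and a₂b₂ᵀ must span the same plane of matrices: they are the rank-1 matrices of the form x·S₁ + y·S₂.
The 2×2 minor of x·S₁ + y·S₂ on rows {1,3}, columns {1,2} is −30·xy + 20·y² = (-10)·(3·x − 2·y)(y), vanishing at (x:y) = (2:3) and (1:0).
M₁ = 2·S₁ + 3·S₂ = [[0, 0, 0], [0, 0, 0], [3, 9, -6]] = 3·[0, 0, 1][1, 3, -2]ᵀ and M₂ = S₁ = [[-6, 12, -18], [9, -18, 27], [-3, 6, -9]] = (-3)·[2, -3, 1][1, -2, 3]ᵀ, so take a₁ = [0, 0, 1], b₁ = [1, 3, -2], a₂ = [2, -3, 1], b₂ = [1, -2, 3].
Each slice is an integer combination of E₁ = a₁b₁ᵀ and E₂ = a₂b₂ᵀ: S₁ = −3·E₂, S₂ = E₁ + 2·E₂, S₃ = −2·E₁ − E₂; reading off coefficients, c₁ = [0, 1, -2] and c₂ = [-3, 2, -1].
Hence T = [0, 0, 1] ⊗ [1, 3, -2] ⊗ [0, 1, -2] + [2, -3, 1] ⊗ [1, -2, 3] ⊗ [-3, 2, -1], so rank(T) ≤ 2.
These bounds meet, so rank(T) = 2.

rank(T) = 2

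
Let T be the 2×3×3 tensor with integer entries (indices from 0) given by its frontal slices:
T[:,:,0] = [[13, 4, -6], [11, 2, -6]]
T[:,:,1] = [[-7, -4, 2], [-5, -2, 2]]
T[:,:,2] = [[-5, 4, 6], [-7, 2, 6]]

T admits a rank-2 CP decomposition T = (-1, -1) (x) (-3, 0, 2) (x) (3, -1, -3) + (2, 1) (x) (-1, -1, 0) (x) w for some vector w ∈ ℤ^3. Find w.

Subtract the known terms from T to get the rank-1 residual R = (2, 1) (x) (-1, -1, 0) (x) w, so R[i,j,k] = a[i]·b[j]·w[k]. Pick indices with nonzero a[0]·b[0] = (2)·(-1) = -2. Only the fibre through (0,0,·) is needed: R[0,0,:] = T[0,0,:] − Σₗ aₗ[0]bₗ[0]cₗ = [13, -7, -5] − (-1)·(-3)·(3, -1, -3) = [4, -4, 4]. Then w[k] = R[0,0,k] / -2 for each k, giving w = [4, -4, 4] / -2 = (-2, 2, -2).

w = (-2, 2, -2)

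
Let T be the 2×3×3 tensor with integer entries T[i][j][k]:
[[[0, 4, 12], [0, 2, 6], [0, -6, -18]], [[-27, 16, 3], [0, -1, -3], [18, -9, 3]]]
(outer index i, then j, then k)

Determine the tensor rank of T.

Lower bound: the mode-2 unfolding of T (rows indexed by j, columns by (i,k) = (0,0), (0,1), (0,2), (1,0), (1,1), (1,2)) is [[0, 4, 12, -27, 16, 3], [0, 2, 6, 0, -1, -3], [0, -6, -18, 18, -9, 3]].
There the 2×2 minor on rows j ∈ {0, 1}, columns (i,k) ∈ {(0,1), (1,0)} is det [[4, -27], [2, 0]] = 54 ≠ 0, so this unfolding has rank ≥ 2; CP rank is at least every unfolding rank, so rank(T) ≥ 2. (This is only a lower bound: in general the CP rank may exceed every unfolding rank, so we still need to exhibit 2 rank-1 terms summing to T.)
Upper bound — finding two terms. Write S_k = T[:,:,k] for the frontal slices: S₀ = [[0, 0, 0], [-27, 0, 18]], S₁ = [[4, 2, -6], [16, -1, -9]], S₂ = [[12, 6, -18], [3, -3, 3]].
If T = a₁ ⊗ b₁ ⊗ c₁ + a₂ ⊗ b₂ ⊗ c₂ then each S_k = c₁[k]·a₁b₁ᵀ + c₂[k]·a₂b₂ᵀ. S₀ and S₁ are linearly independent, so a₁b₁ᵀ and a₂b₂ᵀ must span the same plane of matrices: they are the rank-1 matrices of the form x·S₀ + y·S₁.
The 2×2 minor of x·S₀ + y·S₁ on rows {0,1}, columns {0,1} is 54·xy − 36·y² = 18·(3·x − 2·y)(y), vanishing at (x:y) = (2:3) and (1:0).
M₁ = 2·S₀ + 3·S₁ = [[12, 6, -18], [-6, -3, 9]] = 3·[2, -1][2, 1, -3]ᵀ and M₂ = S₀ = [[0, 0, 0], [-27, 0, 18]] = (-9)·[0, 1][3, 0, -2]ᵀ, so take a₁ = [2, -1], b₁ = [2, 1, -3], a₂ = [0, 1], b₂ = [3, 0, -2].
Each slice is an integer combination of E₁ = a₁b₁ᵀ and E₂ = a₂b₂ᵀ: S₀ = −9·E₂, S₁ = E₁ + 6·E₂, S₂ = 3·E₁ + 3·E₂; reading off coefficients, c₁ = [0, 1, 3] and c₂ = [-9, 6, 3].
Hence T = [2, -1] ⊗ [2, 1, -3] ⊗ [0, 1, 3] + [0, 1] ⊗ [3, 0, -2] ⊗ [-9, 6, 3], so rank(T) ≤ 2.
These bounds meet, so rank(T) = 2.

2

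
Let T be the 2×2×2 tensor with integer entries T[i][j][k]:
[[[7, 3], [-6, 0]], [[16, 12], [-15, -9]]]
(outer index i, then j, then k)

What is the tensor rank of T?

Lower bound: the mode-3 unfolding of T (rows indexed by k, columns by (i,j) = (0,0), (0,1), (1,0), (1,1)) is [[7, -6, 16, -15], [3, 0, 12, -9]].
There the 2×2 minor on rows k ∈ {0, 1}, columns (i,j) ∈ {(0,0), (0,1)} is det [[7, -6], [3, 0]] = 18 ≠ 0, so this unfolding has rank ≥ 2; CP rank is at least every unfolding rank, so rank(T) ≥ 2. (This is only a lower bound: in general the CP rank may exceed every unfolding rank, so we still need to exhibit 2 rank-1 terms summing to T.)
Upper bound — finding two terms. Write S_k = T[:,:,k] for the frontal slices: S₀ = [[7, -6], [16, -15]], S₁ = [[3, 0], [12, -9]].
If T = a₁ ⊗ b₁ ⊗ c₁ + a₂ ⊗ b₂ ⊗ c₂ then each S_k = c₁[k]·a₁b₁ᵀ + c₂[k]·a₂b₂ᵀ. S₀ and S₁ are linearly independent, so a₁b₁ᵀ and a₂b₂ᵀ must span the same plane of matrices: they are the rank-1 matrices of the form x·S₀ + y·S₁.
det(x·S₀ + y·S₁) is −9·x² − 36·xy − 27·y² = (-9)·(x + 3·y)(x + y), vanishing at (x:y) = (3:-1) and (1:-1).
M₁ = 3·S₀ − S₁ = [[18, -18], [36, -36]] = 18·[1, 2][1, -1]ᵀ and M₂ = S₀ − S₁ = [[4, -6], [4, -6]] = 2·[1, 1][2, -3]ᵀ, so take a₁ = [1, 2], b₁ = [1, -1], a₂ = [1, 1], b₂ = [2, -3].
Each slice is an integer combination of E₁ = a₁b₁ᵀ and E₂ = a₂b₂ᵀ: S₀ = 9·E₁ − E₂, S₁ = 9·E₁ − 3·E₂; reading off coefficients, c₁ = [9, 9] and c₂ = [-1, -3].
Hence T = [1, 2] ⊗ [1, -1] ⊗ [9, 9] + [1, 1] ⊗ [2, -3] ⊗ [-1, -3], so rank(T) ≤ 2.
These bounds meet, so rank(T) = 2.

2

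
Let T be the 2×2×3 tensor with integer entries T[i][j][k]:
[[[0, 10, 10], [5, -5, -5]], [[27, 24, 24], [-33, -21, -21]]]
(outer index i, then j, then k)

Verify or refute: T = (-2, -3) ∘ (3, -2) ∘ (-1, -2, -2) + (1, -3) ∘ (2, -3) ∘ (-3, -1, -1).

Reconstruct entrywise from the claimed factors. For example, T[1,1,2] = -21 and Σₗ aₗ[1]bₗ[1]cₗ[2] = (-3)·(-2)·(-2) + (-3)·(-3)·(-1) = -21; checking all 12 entries, every one matches. The claim holds.

Yes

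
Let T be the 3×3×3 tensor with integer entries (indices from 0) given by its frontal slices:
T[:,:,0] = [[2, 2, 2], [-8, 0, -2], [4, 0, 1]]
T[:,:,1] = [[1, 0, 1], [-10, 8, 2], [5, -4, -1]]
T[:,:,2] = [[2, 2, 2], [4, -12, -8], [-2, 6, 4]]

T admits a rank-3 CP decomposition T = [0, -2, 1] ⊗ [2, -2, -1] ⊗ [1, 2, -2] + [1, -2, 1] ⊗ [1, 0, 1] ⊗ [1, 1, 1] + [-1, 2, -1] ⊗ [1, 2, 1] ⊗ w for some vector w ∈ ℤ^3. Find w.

w = [-1, 0, -1]

Subtract the known terms from T to get the rank-1 residual R = [-1, 2, -1] ⊗ [1, 2, 1] ⊗ w, so R[i,j,k] = a[i]·b[j]·w[k]. Pick indices with nonzero a[0]·b[0] = (-1)·(1) = -1. Only the fibre through (0,0,·) is needed: R[0,0,:] = T[0,0,:] − Σₗ aₗ[0]bₗ[0]cₗ = [2, 1, 2] − (0)·(2)·[1, 2, -2] − (1)·(1)·[1, 1, 1] = [1, 0, 1]. Then w[k] = R[0,0,k] / -1 for each k, giving w = [1, 0, 1] / -1 = [-1, 0, -1].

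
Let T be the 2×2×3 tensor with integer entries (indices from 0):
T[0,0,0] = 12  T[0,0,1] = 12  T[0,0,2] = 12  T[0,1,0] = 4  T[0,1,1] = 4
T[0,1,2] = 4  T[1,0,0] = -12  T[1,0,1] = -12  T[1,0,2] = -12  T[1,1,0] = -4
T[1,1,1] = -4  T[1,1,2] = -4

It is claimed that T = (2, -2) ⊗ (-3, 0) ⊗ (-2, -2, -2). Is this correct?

Reconstruct entry (0,1,0) from the claimed factors: Σₗ aₗ[0]bₗ[1]cₗ[0] = (2)·(0)·(-2) = 0, but T[0,1,0] = 4. The claim is false.

No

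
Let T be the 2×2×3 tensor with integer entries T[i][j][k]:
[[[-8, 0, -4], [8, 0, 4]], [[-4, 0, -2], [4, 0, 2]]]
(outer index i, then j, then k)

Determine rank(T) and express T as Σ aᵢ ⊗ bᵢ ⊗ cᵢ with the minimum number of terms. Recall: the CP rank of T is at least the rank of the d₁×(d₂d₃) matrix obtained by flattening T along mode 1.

rank(T) = 1

Lower bound: T ≠ 0 (e.g. T[0,0,0] = -8), so rank(T) ≥ 1.
Upper bound: if T = a ⊗ b ⊗ c then every fibre of T is a multiple of the corresponding factor, so read the factors off the fibres through the nonzero entry T[0,0,0] = -8.
The mode-1 fibre T[:,0,0] = [-8, -4] gives a = [2, 1] (primitive direction); the mode-2 fibre T[0,:,0] = [-8, 8] gives b = [1, -1]; then c[k] = T[0,0,k] / (a[0]·b[0]) = [-8, 0, -4] / 2 = [-4, 0, -2].
Expanding [2, 1] ⊗ [1, -1] ⊗ [-4, 0, -2] reproduces all 12 entries of T, so T = [2, 1] ⊗ [1, -1] ⊗ [-4, 0, -2] and rank(T) ≤ 1.
These bounds meet, so rank(T) = 1.
Check entry T[0,1,0] = 8: (2)·(-1)·(-4) = 8.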